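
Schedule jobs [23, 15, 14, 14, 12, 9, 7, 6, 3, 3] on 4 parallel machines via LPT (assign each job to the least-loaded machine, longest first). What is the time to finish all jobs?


Jobs (LPT sorted): [23, 15, 14, 14, 12, 9, 7, 6, 3, 3]
Machines: 4
  J=23 → Machine 1 (load: 0+23=23)
  J=15 → Machine 2 (load: 0+15=15)
  J=14 → Machine 3 (load: 0+14=14)
  J=14 → Machine 4 (load: 0+14=14)
  J=12 → Machine 3 (load: 14+12=26)
  J=9 → Machine 4 (load: 14+9=23)
  J=7 → Machine 2 (load: 15+7=22)
  J=6 → Machine 2 (load: 22+6=28)
  J=3 → Machine 1 (load: 23+3=26)
  J=3 → Machine 4 (load: 23+3=26)
Machine loads: [26, 28, 26, 26]
Makespan = max = 28 time units


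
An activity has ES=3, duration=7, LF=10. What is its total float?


EF = ES + duration = 3 + 7 = 10
LS = LF - duration = 10 - 7 = 3
Total Float = LF - EF = 10 - 10
(or LS - ES = 3 - 3)
= 0


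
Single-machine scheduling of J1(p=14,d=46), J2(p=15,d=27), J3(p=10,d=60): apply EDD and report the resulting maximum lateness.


EDD order: J2 → J1 → J3
Completion and lateness:
  J2: C=15, d=27, L=15-27=-12
  J1: C=29, d=46, L=29-46=-17
  J3: C=39, d=60, L=39-60=-21
Lmax = max(-12, -17, -21)
= -12


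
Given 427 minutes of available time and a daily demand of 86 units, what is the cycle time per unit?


Cycle time = available time / demand
= 427 / 86
= 4.97 min/unit


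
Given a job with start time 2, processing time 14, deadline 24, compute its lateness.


Completion = 2 + 14 = 16
Lateness = C - d = 16 - 24
= -8


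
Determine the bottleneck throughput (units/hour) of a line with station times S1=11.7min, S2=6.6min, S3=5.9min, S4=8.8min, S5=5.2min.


Bottleneck = longest station time
Station times: [11.7, 6.6, 5.9, 8.8, 5.2]
Max = 11.7 min
Rate = 60 / 11.7
= 5.13 units/hour (bottleneck: 11.7min)


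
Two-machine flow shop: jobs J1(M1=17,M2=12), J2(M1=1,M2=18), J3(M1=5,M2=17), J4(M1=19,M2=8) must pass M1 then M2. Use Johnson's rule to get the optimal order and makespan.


Johnson's rule:
Group 1 (M1≤M2, sort by M1): ['J2', 'J3']
Group 2 (M1>M2, sort desc M2): ['J1', 'J4']
Sequence: J2 → J3 → J1 → J4
Makespan calculation:
  J2: M1 done=1, M2 done=19
  J3: M1 done=6, M2 done=36
  J1: M1 done=23, M2 done=48
  J4: M1 done=42, M2 done=56
= Sequence: J2 → J3 → J1 → J4, Makespan: 56


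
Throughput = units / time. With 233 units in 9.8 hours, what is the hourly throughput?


Throughput = units / time
= 233 / 9.8
= 23.8 units/hour


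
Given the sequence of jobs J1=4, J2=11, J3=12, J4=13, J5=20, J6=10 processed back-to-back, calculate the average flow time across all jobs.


Completion times:
  J1: completes at 4
  J2: completes at 15
  J3: completes at 27
  J4: completes at 40
  J5: completes at 60
  J6: completes at 70
Sum = 216
Average = 216/6
= 36.00


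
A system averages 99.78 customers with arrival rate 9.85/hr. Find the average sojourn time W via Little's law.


Little's law: L = λW → W = L / λ
= 99.78 / 9.85
= 10.13 hours


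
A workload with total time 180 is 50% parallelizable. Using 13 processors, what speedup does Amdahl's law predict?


Amdahl's law: T_p = T × ((1-p) + p/N)
= 180 × ((1-0.5) + 0.5/13)
= 180 × (0.50 + 0.0385)
= 180 × 0.5385
= 96.92
Speedup = 180/96.92
= 1.86×


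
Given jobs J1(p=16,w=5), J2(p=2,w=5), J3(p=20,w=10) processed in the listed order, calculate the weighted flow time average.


Completion times:
  J1: C=16, w×C=5×16=80
  J2: C=18, w×C=5×18=90
  J3: C=38, w×C=10×38=380
Sum w×C = 550
Sum w = 20
Weighted avg = 550/20
= 27.50


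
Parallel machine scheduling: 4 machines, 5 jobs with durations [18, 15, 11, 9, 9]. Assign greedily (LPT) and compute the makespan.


Jobs (LPT sorted): [18, 15, 11, 9, 9]
Machines: 4
  J=18 → Machine 1 (load: 0+18=18)
  J=15 → Machine 2 (load: 0+15=15)
  J=11 → Machine 3 (load: 0+11=11)
  J=9 → Machine 4 (load: 0+9=9)
  J=9 → Machine 4 (load: 9+9=18)
Machine loads: [18, 15, 11, 18]
Makespan = max = 18 time units


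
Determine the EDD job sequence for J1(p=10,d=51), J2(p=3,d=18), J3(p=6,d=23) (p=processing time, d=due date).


EDD: sort by earliest due date
  J2: d=18, p=3
  J3: d=23, p=6
  J1: d=51, p=10
Order: J2 → J3 → J1


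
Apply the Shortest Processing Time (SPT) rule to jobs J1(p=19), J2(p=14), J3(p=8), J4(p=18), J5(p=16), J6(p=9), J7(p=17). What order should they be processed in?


SPT: sort by shortest processing time
  J3: p=8
  J6: p=9
  J2: p=14
  J5: p=16
  J7: p=17
  J4: p=18
  J1: p=19
Order: J3 → J6 → J2 → J5 → J7 → J4 → J1


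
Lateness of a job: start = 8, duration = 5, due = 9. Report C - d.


Completion = 8 + 5 = 13
Lateness = C - d = 13 - 9
= 4


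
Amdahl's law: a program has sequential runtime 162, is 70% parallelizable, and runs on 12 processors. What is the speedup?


Amdahl's law: T_p = T × ((1-p) + p/N)
= 162 × ((1-0.7) + 0.7/12)
= 162 × (0.30 + 0.0583)
= 162 × 0.3583
= 58.05
Speedup = 162/58.05
= 2.79×


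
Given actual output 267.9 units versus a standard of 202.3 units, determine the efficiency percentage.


Efficiency = (actual / standard) × 100
= (267.9 / 202.3) × 100
= 132.4%


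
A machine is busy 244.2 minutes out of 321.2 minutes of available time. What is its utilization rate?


Utilization = busy / total × 100
= 244.2 / 321.2 × 100
= 76.0%


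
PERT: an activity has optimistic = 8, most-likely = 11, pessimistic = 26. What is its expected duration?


te = (o + 4m + p) / 6
= (8 + 4×11 + 26) / 6
= (8 + 44 + 26) / 6
= 78 / 6
= 13.00


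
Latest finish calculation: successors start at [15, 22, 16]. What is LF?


LF = min of all successor start times
Successors start at: [15, 22, 16]
LF = min(15, 22, 16)
= 15


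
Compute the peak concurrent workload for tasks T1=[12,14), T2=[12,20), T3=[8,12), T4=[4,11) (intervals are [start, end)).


Check each time point for overlaps:
  t=8: 2 tasks active (T3, T4)
Max concurrent = 2


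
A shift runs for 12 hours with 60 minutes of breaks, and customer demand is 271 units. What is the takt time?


Available = 12×60 - 60 = 660 min
Takt time = 660 / 271
= 2.44 min/unit


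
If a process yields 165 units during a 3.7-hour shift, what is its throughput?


Throughput = units / time
= 165 / 3.7
= 44.6 units/hour


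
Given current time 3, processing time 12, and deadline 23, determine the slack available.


Slack = due - current_time - processing
= 23 - 3 - 12
= 8


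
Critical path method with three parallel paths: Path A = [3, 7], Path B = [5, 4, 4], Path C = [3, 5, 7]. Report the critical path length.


Path A: 3 + 7 = 10
Path B: 5 + 4 + 4 = 13
Path C: 3 + 5 + 7 = 15
Critical path = longest = max(10, 13, 15)
= 15 (Path C)


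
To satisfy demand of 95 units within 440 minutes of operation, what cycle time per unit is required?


Cycle time = available time / demand
= 440 / 95
= 4.63 min/unit


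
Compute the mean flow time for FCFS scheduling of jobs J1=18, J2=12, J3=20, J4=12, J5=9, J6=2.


Completion times:
  J1: completes at 18
  J2: completes at 30
  J3: completes at 50
  J4: completes at 62
  J5: completes at 71
  J6: completes at 73
Sum = 304
Average = 304/6
= 50.67


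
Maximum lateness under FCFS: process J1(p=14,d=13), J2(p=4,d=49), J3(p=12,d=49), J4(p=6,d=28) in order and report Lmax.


Lateness per job (L = C - d):
  J1: C=14, d=13, L=1
  J2: C=18, d=49, L=-31
  J3: C=30, d=49, L=-19
  J4: C=36, d=28, L=8
Lmax = max(1, -31, -19, 8)
= 8


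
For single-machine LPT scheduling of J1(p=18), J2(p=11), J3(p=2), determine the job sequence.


LPT: sort by longest processing time first
  J1: p=18
  J2: p=11
  J3: p=2
Order: J1 → J2 → J3


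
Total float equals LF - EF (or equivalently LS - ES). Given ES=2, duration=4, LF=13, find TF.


EF = ES + duration = 2 + 4 = 6
LS = LF - duration = 13 - 4 = 9
Total Float = LF - EF = 13 - 6
(or LS - ES = 9 - 2)
= 7


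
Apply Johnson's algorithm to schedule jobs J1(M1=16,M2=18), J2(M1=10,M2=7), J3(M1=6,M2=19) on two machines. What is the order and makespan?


Johnson's rule:
Group 1 (M1≤M2, sort by M1): ['J3', 'J1']
Group 2 (M1>M2, sort desc M2): ['J2']
Sequence: J3 → J1 → J2
Makespan calculation:
  J3: M1 done=6, M2 done=25
  J1: M1 done=22, M2 done=43
  J2: M1 done=32, M2 done=50
= Sequence: J3 → J1 → J2, Makespan: 50


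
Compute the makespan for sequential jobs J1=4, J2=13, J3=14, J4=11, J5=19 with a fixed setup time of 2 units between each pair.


Makespan = Σ processing + (n-1) × setup
= (4 + 13 + 14 + 11 + 19) + (5-1)×2
= 61 + 8
= 69 time units


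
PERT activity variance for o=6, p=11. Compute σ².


σ² = ((p - o) / 6)² = (p - o)² / 36
= (11 - 6)² / 36
= 5² / 36
= 25 / 36
= 0.6944


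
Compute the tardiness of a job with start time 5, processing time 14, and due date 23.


Completion = start + processing = 5 + 14 = 19
Tardiness = max(0, C - d) = max(0, 19 - 23)
= max(0, -4)
= 0


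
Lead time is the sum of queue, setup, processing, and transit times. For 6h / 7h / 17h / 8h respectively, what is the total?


Lead time = queue + setup + processing + transit
= 6 + 7 + 17 + 8
= 38 hours


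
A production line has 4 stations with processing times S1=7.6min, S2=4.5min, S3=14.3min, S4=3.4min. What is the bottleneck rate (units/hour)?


Bottleneck = longest station time
Station times: [7.6, 4.5, 14.3, 3.4]
Max = 14.3 min
Rate = 60 / 14.3
= 4.20 units/hour (bottleneck: 14.3min)


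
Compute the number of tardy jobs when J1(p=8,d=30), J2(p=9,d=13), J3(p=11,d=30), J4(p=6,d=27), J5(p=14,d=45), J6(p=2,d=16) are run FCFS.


Completion vs due date:
  J1: C=8, d=30 → on time
  J2: C=17, d=13 → TARDY
  J3: C=28, d=30 → on time
  J4: C=34, d=27 → TARDY
  J5: C=48, d=45 → TARDY
  J6: C=50, d=16 → TARDY
Tardy jobs: J2, J4, J5, J6
Count = 4


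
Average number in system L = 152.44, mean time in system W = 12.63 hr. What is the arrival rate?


Little's law: L = λW → λ = L / W
= 152.44 / 12.63
= 12.07 per hour


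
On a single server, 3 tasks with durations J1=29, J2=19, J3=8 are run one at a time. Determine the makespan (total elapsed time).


Sequential makespan: sum all processing times
= 29 + 19 + 8
= 56 time units


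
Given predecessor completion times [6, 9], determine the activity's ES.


ES = max of all predecessor completion times
Predecessors: [6, 9]
ES = max(6, 9)
= 9


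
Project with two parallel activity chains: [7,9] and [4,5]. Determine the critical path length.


Path A: 7 + 9 = 16
Path B: 4 + 5 = 9
Critical path = longest = max(16, 9)
= 16 (Path A)


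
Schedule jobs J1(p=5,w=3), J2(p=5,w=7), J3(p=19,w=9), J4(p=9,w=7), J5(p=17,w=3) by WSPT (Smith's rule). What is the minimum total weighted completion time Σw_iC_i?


WSPT order (by p/w): J2 → J4 → J1 → J3 → J5
  J2: C=5, w·C=7×5=35
  J4: C=14, w·C=7×14=98
  J1: C=19, w·C=3×19=57
  J3: C=38, w·C=9×38=342
  J5: C=55, w·C=3×55=165
Σ w·C = 697
= 697


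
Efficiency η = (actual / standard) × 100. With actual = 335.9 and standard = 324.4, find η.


Efficiency = (actual / standard) × 100
= (335.9 / 324.4) × 100
= 103.5%


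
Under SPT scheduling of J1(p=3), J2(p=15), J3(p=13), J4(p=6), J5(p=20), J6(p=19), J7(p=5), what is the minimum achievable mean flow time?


SPT order: J1 → J7 → J4 → J3 → J2 → J6 → J5
Completion times:
  J1: C=3
  J7: C=8
  J4: C=14
  J3: C=27
  J2: C=42
  J6: C=61
  J5: C=81
Sum = 236, n = 7
Mean flow = 236/7
= 33.71


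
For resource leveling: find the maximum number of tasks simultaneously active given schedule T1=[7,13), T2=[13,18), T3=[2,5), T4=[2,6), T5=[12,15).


Check each time point for overlaps:
  t=2: 2 tasks active (T3, T4)
Max concurrent = 2


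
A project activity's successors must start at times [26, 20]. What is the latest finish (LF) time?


LF = min of all successor start times
Successors start at: [26, 20]
LF = min(26, 20)
= 20


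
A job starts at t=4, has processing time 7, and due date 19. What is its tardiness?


Completion = start + processing = 4 + 7 = 11
Tardiness = max(0, C - d) = max(0, 11 - 19)
= max(0, -8)
= 0


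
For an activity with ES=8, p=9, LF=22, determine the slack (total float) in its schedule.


EF = ES + duration = 8 + 9 = 17
LS = LF - duration = 22 - 9 = 13
Total Float = LF - EF = 22 - 17
(or LS - ES = 13 - 8)
= 5


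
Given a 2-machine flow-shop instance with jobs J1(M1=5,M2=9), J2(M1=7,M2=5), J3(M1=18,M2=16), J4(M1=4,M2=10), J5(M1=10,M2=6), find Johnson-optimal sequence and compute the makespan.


Johnson's rule:
Group 1 (M1≤M2, sort by M1): ['J4', 'J1']
Group 2 (M1>M2, sort desc M2): ['J3', 'J5', 'J2']
Sequence: J4 → J1 → J3 → J5 → J2
Makespan calculation:
  J4: M1 done=4, M2 done=14
  J1: M1 done=9, M2 done=23
  J3: M1 done=27, M2 done=43
  J5: M1 done=37, M2 done=49
  J2: M1 done=44, M2 done=54
= Sequence: J4 → J1 → J3 → J5 → J2, Makespan: 54


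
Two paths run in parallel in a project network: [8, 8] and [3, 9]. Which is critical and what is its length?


Path A: 8 + 8 = 16
Path B: 3 + 9 = 12
Critical path = longest = max(16, 12)
= 16 (Path A)


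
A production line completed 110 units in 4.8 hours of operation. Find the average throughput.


Throughput = units / time
= 110 / 4.8
= 22.9 units/hour


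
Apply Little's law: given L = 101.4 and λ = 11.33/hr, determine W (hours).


Little's law: L = λW → W = L / λ
= 101.4 / 11.33
= 8.95 hours


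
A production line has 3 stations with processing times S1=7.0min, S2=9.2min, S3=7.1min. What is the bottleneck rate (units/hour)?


Bottleneck = longest station time
Station times: [7.0, 9.2, 7.1]
Max = 9.2 min
Rate = 60 / 9.2
= 6.52 units/hour (bottleneck: 9.2min)


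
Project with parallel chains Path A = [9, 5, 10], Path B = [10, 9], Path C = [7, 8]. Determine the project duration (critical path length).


Path A: 9 + 5 + 10 = 24
Path B: 10 + 9 = 19
Path C: 7 + 8 = 15
Critical path = longest = max(24, 19, 15)
= 24 (Path A)


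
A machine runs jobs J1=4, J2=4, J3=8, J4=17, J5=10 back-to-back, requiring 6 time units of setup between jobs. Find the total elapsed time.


Makespan = Σ processing + (n-1) × setup
= (4 + 4 + 8 + 17 + 10) + (5-1)×6
= 43 + 24
= 67 time units


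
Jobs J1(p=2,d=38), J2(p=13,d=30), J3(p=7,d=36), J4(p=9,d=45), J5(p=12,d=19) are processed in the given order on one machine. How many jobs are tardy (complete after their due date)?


Completion vs due date:
  J1: C=2, d=38 → on time
  J2: C=15, d=30 → on time
  J3: C=22, d=36 → on time
  J4: C=31, d=45 → on time
  J5: C=43, d=19 → TARDY
Tardy jobs: J5
Count = 1


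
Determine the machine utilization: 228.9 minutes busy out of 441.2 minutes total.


Utilization = busy / total × 100
= 228.9 / 441.2 × 100
= 51.9%


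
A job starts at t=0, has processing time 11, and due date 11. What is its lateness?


Completion = 0 + 11 = 11
Lateness = C - d = 11 - 11
= 0


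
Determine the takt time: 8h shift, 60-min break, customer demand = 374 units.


Available = 8×60 - 60 = 420 min
Takt time = 420 / 374
= 1.12 min/unit


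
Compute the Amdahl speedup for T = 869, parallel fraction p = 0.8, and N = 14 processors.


Amdahl's law: T_p = T × ((1-p) + p/N)
= 869 × ((1-0.8) + 0.8/14)
= 869 × (0.20 + 0.0571)
= 869 × 0.2571
= 223.46
Speedup = 869/223.46
= 3.89×


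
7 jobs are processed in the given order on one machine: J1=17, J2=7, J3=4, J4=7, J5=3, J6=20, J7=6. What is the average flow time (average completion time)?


Completion times:
  J1: completes at 17
  J2: completes at 24
  J3: completes at 28
  J4: completes at 35
  J5: completes at 38
  J6: completes at 58
  J7: completes at 64
Sum = 264
Average = 264/7
= 37.71


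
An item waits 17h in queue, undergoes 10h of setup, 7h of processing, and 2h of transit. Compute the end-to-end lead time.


Lead time = queue + setup + processing + transit
= 17 + 10 + 7 + 2
= 36 hours


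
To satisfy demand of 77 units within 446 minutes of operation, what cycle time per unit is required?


Cycle time = available time / demand
= 446 / 77
= 5.79 min/unit


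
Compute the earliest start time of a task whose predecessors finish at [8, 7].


ES = max of all predecessor completion times
Predecessors: [8, 7]
ES = max(8, 7)
= 8


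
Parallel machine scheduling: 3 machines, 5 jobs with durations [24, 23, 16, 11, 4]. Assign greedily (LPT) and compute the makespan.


Jobs (LPT sorted): [24, 23, 16, 11, 4]
Machines: 3
  J=24 → Machine 1 (load: 0+24=24)
  J=23 → Machine 2 (load: 0+23=23)
  J=16 → Machine 3 (load: 0+16=16)
  J=11 → Machine 3 (load: 16+11=27)
  J=4 → Machine 2 (load: 23+4=27)
Machine loads: [24, 27, 27]
Makespan = max = 27 time units


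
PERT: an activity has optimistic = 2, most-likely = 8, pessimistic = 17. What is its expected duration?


te = (o + 4m + p) / 6
= (2 + 4×8 + 17) / 6
= (2 + 32 + 17) / 6
= 51 / 6
= 8.50


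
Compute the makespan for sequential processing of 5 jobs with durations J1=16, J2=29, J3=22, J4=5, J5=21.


Sequential makespan: sum all processing times
= 16 + 29 + 22 + 5 + 21
= 93 time units


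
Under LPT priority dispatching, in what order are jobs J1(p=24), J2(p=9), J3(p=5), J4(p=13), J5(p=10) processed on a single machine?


LPT: sort by longest processing time first
  J1: p=24
  J4: p=13
  J5: p=10
  J2: p=9
  J3: p=5
Order: J1 → J4 → J5 → J2 → J3


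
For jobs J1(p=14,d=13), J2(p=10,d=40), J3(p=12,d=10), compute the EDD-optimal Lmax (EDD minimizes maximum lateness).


EDD order: J3 → J1 → J2
Completion and lateness:
  J3: C=12, d=10, L=12-10=2
  J1: C=26, d=13, L=26-13=13
  J2: C=36, d=40, L=36-40=-4
Lmax = max(2, 13, -4)
= 13


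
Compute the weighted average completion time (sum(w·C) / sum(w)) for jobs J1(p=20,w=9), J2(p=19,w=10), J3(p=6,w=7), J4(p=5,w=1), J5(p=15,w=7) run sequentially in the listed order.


Completion times:
  J1: C=20, w×C=9×20=180
  J2: C=39, w×C=10×39=390
  J3: C=45, w×C=7×45=315
  J4: C=50, w×C=1×50=50
  J5: C=65, w×C=7×65=455
Sum w×C = 1390
Sum w = 34
Weighted avg = 1390/34
= 40.88


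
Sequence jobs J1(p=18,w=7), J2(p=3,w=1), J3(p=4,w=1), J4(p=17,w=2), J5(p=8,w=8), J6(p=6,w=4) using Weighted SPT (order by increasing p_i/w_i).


WSPT (Smith's rule): sort by p/w ascending
  J5: p/w = 8/8 = 1.000
  J6: p/w = 6/4 = 1.500
  J1: p/w = 18/7 = 2.571
  J2: p/w = 3/1 = 3.000
  J3: p/w = 4/1 = 4.000
  J4: p/w = 17/2 = 8.500
Order: J5 → J6 → J1 → J2 → J3 → J4


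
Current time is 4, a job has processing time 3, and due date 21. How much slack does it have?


Slack = due - current_time - processing
= 21 - 4 - 3
= 14


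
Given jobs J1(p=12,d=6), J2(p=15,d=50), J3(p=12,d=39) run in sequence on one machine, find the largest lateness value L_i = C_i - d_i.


Lateness per job (L = C - d):
  J1: C=12, d=6, L=6
  J2: C=27, d=50, L=-23
  J3: C=39, d=39, L=0
Lmax = max(6, -23, 0)
= 6


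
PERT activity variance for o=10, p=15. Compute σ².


σ² = ((p - o) / 6)² = (p - o)² / 36
= (15 - 10)² / 36
= 5² / 36
= 25 / 36
= 0.6944


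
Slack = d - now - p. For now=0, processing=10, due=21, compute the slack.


Slack = due - current_time - processing
= 21 - 0 - 10
= 11


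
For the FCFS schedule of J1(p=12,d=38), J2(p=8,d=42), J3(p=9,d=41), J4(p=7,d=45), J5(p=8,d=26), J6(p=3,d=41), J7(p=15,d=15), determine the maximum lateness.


Lateness per job (L = C - d):
  J1: C=12, d=38, L=-26
  J2: C=20, d=42, L=-22
  J3: C=29, d=41, L=-12
  J4: C=36, d=45, L=-9
  J5: C=44, d=26, L=18
  J6: C=47, d=41, L=6
  J7: C=62, d=15, L=47
Lmax = max(-26, -22, -12, -9, 18, 6, 47)
= 47


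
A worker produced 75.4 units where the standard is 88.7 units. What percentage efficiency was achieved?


Efficiency = (actual / standard) × 100
= (75.4 / 88.7) × 100
= 85.0%


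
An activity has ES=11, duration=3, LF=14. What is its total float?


EF = ES + duration = 11 + 3 = 14
LS = LF - duration = 14 - 3 = 11
Total Float = LF - EF = 14 - 14
(or LS - ES = 11 - 11)
= 0


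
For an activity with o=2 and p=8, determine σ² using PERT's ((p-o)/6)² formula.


σ² = ((p - o) / 6)² = (p - o)² / 36
= (8 - 2)² / 36
= 6² / 36
= 36 / 36
= 1.0000


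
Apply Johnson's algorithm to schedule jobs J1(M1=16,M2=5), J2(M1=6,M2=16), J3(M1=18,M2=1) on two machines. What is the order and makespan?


Johnson's rule:
Group 1 (M1≤M2, sort by M1): ['J2']
Group 2 (M1>M2, sort desc M2): ['J1', 'J3']
Sequence: J2 → J1 → J3
Makespan calculation:
  J2: M1 done=6, M2 done=22
  J1: M1 done=22, M2 done=27
  J3: M1 done=40, M2 done=41
= Sequence: J2 → J1 → J3, Makespan: 41


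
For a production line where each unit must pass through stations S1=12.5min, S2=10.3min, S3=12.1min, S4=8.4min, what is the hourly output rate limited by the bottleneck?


Bottleneck = longest station time
Station times: [12.5, 10.3, 12.1, 8.4]
Max = 12.5 min
Rate = 60 / 12.5
= 4.80 units/hour (bottleneck: 12.5min)


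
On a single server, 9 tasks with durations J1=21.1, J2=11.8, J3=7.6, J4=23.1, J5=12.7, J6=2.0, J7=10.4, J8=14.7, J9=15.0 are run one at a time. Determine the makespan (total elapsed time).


Sequential makespan: sum all processing times
= 21.1 + 11.8 + 7.6 + 23.1 + 12.7 + 2.0 + 10.4 + 14.7 + 15.0
= 118.4 time units


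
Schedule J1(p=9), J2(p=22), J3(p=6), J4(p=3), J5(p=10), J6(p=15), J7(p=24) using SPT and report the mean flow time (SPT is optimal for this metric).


SPT order: J4 → J3 → J1 → J5 → J6 → J2 → J7
Completion times:
  J4: C=3
  J3: C=9
  J1: C=18
  J5: C=28
  J6: C=43
  J2: C=65
  J7: C=89
Sum = 255, n = 7
Mean flow = 255/7
= 36.43


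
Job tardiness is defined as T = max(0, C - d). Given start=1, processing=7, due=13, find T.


Completion = start + processing = 1 + 7 = 8
Tardiness = max(0, C - d) = max(0, 8 - 13)
= max(0, -5)
= 0


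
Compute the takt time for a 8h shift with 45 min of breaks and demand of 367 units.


Available = 8×60 - 45 = 435 min
Takt time = 435 / 367
= 1.19 min/unit


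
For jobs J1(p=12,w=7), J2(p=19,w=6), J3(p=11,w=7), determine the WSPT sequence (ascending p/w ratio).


WSPT (Smith's rule): sort by p/w ascending
  J3: p/w = 11/7 = 1.571
  J1: p/w = 12/7 = 1.714
  J2: p/w = 19/6 = 3.167
Order: J3 → J1 → J2


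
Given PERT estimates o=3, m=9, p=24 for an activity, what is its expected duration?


te = (o + 4m + p) / 6
= (3 + 4×9 + 24) / 6
= (3 + 36 + 24) / 6
= 63 / 6
= 10.50


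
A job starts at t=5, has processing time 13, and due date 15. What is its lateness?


Completion = 5 + 13 = 18
Lateness = C - d = 18 - 15
= 3


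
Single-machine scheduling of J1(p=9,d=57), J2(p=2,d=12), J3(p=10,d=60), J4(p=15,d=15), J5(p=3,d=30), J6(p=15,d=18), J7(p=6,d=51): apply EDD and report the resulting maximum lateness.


EDD order: J2 → J4 → J6 → J5 → J7 → J1 → J3
Completion and lateness:
  J2: C=2, d=12, L=2-12=-10
  J4: C=17, d=15, L=17-15=2
  J6: C=32, d=18, L=32-18=14
  J5: C=35, d=30, L=35-30=5
  J7: C=41, d=51, L=41-51=-10
  J1: C=50, d=57, L=50-57=-7
  J3: C=60, d=60, L=60-60=0
Lmax = max(-10, 2, 14, 5, -10, -7, 0)
= 14


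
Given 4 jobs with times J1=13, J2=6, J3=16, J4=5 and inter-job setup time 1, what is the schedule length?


Makespan = Σ processing + (n-1) × setup
= (13 + 6 + 16 + 5) + (4-1)×1
= 40 + 3
= 43 time units


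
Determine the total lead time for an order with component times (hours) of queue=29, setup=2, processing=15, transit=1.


Lead time = queue + setup + processing + transit
= 29 + 2 + 15 + 1
= 47 hours


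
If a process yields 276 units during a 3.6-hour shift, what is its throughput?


Throughput = units / time
= 276 / 3.6
= 76.7 units/hour


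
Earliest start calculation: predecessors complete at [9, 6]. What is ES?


ES = max of all predecessor completion times
Predecessors: [9, 6]
ES = max(9, 6)
= 9


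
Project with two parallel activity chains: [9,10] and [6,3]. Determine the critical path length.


Path A: 9 + 10 = 19
Path B: 6 + 3 = 9
Critical path = longest = max(19, 9)
= 19 (Path A)


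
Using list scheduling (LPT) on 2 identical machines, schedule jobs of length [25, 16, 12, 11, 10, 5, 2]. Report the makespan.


Jobs (LPT sorted): [25, 16, 12, 11, 10, 5, 2]
Machines: 2
  J=25 → Machine 1 (load: 0+25=25)
  J=16 → Machine 2 (load: 0+16=16)
  J=12 → Machine 2 (load: 16+12=28)
  J=11 → Machine 1 (load: 25+11=36)
  J=10 → Machine 2 (load: 28+10=38)
  J=5 → Machine 1 (load: 36+5=41)
  J=2 → Machine 2 (load: 38+2=40)
Machine loads: [41, 40]
Makespan = max = 41 time units


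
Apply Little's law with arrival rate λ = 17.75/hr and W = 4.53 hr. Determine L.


Little's law: L = λ × W
= 17.75 × 4.53
= 80.41


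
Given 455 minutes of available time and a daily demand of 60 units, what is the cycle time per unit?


Cycle time = available time / demand
= 455 / 60
= 7.58 min/unit


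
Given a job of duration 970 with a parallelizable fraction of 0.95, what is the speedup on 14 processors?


Amdahl's law: T_p = T × ((1-p) + p/N)
= 970 × ((1-0.95) + 0.95/14)
= 970 × (0.05 + 0.0679)
= 970 × 0.1179
= 114.32
Speedup = 970/114.32
= 8.48×


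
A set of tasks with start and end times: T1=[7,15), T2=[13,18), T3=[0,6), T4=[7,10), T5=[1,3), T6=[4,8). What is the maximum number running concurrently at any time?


Check each time point for overlaps:
  t=7: 3 tasks active (T1, T4, T6)
Max concurrent = 3


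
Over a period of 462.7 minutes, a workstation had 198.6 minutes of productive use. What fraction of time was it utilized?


Utilization = busy / total × 100
= 198.6 / 462.7 × 100
= 42.9%


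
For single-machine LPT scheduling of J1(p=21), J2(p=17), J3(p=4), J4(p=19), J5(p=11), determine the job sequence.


LPT: sort by longest processing time first
  J1: p=21
  J4: p=19
  J2: p=17
  J5: p=11
  J3: p=4
Order: J1 → J4 → J2 → J5 → J3


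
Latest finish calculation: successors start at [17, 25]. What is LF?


LF = min of all successor start times
Successors start at: [17, 25]
LF = min(17, 25)
= 17


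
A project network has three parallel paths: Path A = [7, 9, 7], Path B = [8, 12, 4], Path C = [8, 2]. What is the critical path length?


Path A: 7 + 9 + 7 = 23
Path B: 8 + 12 + 4 = 24
Path C: 8 + 2 = 10
Critical path = longest = max(23, 24, 10)
= 24 (Path B)


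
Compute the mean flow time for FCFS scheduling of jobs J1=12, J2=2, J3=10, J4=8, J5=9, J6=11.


Completion times:
  J1: completes at 12
  J2: completes at 14
  J3: completes at 24
  J4: completes at 32
  J5: completes at 41
  J6: completes at 52
Sum = 175
Average = 175/6
= 29.17


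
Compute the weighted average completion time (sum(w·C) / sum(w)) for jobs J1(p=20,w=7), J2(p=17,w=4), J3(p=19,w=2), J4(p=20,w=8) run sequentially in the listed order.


Completion times:
  J1: C=20, w×C=7×20=140
  J2: C=37, w×C=4×37=148
  J3: C=56, w×C=2×56=112
  J4: C=76, w×C=8×76=608
Sum w×C = 1008
Sum w = 21
Weighted avg = 1008/21
= 48.00


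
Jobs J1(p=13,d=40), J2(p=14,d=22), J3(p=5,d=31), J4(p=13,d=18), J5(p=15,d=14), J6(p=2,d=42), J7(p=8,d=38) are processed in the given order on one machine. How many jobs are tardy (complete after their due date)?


Completion vs due date:
  J1: C=13, d=40 → on time
  J2: C=27, d=22 → TARDY
  J3: C=32, d=31 → TARDY
  J4: C=45, d=18 → TARDY
  J5: C=60, d=14 → TARDY
  J6: C=62, d=42 → TARDY
  J7: C=70, d=38 → TARDY
Tardy jobs: J2, J3, J4, J5, J6, J7
Count = 6


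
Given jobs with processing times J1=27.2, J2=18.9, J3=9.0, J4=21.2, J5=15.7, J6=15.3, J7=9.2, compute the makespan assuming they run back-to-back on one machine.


Sequential makespan: sum all processing times
= 27.2 + 18.9 + 9.0 + 21.2 + 15.7 + 15.3 + 9.2
= 116.5 time units


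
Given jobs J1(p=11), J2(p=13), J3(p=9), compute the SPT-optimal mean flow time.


SPT order: J3 → J1 → J2
Completion times:
  J3: C=9
  J1: C=20
  J2: C=33
Sum = 62, n = 3
Mean flow = 62/3
= 20.67


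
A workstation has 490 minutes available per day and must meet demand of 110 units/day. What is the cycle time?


Cycle time = available time / demand
= 490 / 110
= 4.45 min/unit


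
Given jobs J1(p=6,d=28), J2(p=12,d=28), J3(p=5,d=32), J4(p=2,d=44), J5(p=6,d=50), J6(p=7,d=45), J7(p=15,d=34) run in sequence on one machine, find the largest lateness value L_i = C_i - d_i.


Lateness per job (L = C - d):
  J1: C=6, d=28, L=-22
  J2: C=18, d=28, L=-10
  J3: C=23, d=32, L=-9
  J4: C=25, d=44, L=-19
  J5: C=31, d=50, L=-19
  J6: C=38, d=45, L=-7
  J7: C=53, d=34, L=19
Lmax = max(-22, -10, -9, -19, -19, -7, 19)
= 19


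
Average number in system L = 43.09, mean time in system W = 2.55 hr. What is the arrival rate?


Little's law: L = λW → λ = L / W
= 43.09 / 2.55
= 16.90 per hour


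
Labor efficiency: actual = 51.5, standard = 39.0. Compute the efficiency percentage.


Efficiency = (actual / standard) × 100
= (51.5 / 39.0) × 100
= 132.1%


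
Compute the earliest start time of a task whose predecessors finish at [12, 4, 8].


ES = max of all predecessor completion times
Predecessors: [12, 4, 8]
ES = max(12, 4, 8)
= 12


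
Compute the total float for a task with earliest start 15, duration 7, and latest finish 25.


EF = ES + duration = 15 + 7 = 22
LS = LF - duration = 25 - 7 = 18
Total Float = LF - EF = 25 - 22
(or LS - ES = 18 - 15)
= 3


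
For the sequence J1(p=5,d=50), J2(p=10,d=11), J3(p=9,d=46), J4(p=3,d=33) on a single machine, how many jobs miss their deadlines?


Completion vs due date:
  J1: C=5, d=50 → on time
  J2: C=15, d=11 → TARDY
  J3: C=24, d=46 → on time
  J4: C=27, d=33 → on time
Tardy jobs: J2
Count = 1


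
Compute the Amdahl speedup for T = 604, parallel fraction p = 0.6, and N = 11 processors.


Amdahl's law: T_p = T × ((1-p) + p/N)
= 604 × ((1-0.6) + 0.6/11)
= 604 × (0.40 + 0.0545)
= 604 × 0.4545
= 274.55
Speedup = 604/274.55
= 2.20×


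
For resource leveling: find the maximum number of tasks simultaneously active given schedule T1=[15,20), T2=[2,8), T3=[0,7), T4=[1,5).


Check each time point for overlaps:
  t=2: 3 tasks active (T2, T3, T4)
Max concurrent = 3


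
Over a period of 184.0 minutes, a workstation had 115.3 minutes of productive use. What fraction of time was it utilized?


Utilization = busy / total × 100
= 115.3 / 184.0 × 100
= 62.7%


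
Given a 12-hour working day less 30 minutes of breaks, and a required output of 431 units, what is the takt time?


Available = 12×60 - 30 = 690 min
Takt time = 690 / 431
= 1.60 min/unit


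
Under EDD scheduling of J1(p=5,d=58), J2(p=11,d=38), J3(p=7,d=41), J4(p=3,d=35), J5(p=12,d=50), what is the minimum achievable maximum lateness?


EDD order: J4 → J2 → J3 → J5 → J1
Completion and lateness:
  J4: C=3, d=35, L=3-35=-32
  J2: C=14, d=38, L=14-38=-24
  J3: C=21, d=41, L=21-41=-20
  J5: C=33, d=50, L=33-50=-17
  J1: C=38, d=58, L=38-58=-20
Lmax = max(-32, -24, -20, -17, -20)
= -17


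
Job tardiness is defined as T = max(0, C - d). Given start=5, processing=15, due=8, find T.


Completion = start + processing = 5 + 15 = 20
Tardiness = max(0, C - d) = max(0, 20 - 8)
= max(0, 12)
= 12


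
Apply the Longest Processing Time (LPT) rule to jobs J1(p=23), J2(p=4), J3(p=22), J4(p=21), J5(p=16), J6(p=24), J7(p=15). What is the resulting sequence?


LPT: sort by longest processing time first
  J6: p=24
  J1: p=23
  J3: p=22
  J4: p=21
  J5: p=16
  J7: p=15
  J2: p=4
Order: J6 → J1 → J3 → J4 → J5 → J7 → J2


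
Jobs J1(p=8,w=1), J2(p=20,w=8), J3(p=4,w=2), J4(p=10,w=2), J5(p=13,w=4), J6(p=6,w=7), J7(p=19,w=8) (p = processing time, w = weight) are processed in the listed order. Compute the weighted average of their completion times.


Completion times:
  J1: C=8, w×C=1×8=8
  J2: C=28, w×C=8×28=224
  J3: C=32, w×C=2×32=64
  J4: C=42, w×C=2×42=84
  J5: C=55, w×C=4×55=220
  J6: C=61, w×C=7×61=427
  J7: C=80, w×C=8×80=640
Sum w×C = 1667
Sum w = 32
Weighted avg = 1667/32
= 52.09


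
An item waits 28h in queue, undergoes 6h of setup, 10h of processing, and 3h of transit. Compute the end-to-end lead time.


Lead time = queue + setup + processing + transit
= 28 + 6 + 10 + 3
= 47 hours


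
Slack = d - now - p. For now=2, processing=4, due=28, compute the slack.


Slack = due - current_time - processing
= 28 - 2 - 4
= 22


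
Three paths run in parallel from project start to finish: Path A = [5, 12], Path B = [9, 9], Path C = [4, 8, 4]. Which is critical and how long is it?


Path A: 5 + 12 = 17
Path B: 9 + 9 = 18
Path C: 4 + 8 + 4 = 16
Critical path = longest = max(17, 18, 16)
= 18 (Path B)


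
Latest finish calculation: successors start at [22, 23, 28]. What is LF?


LF = min of all successor start times
Successors start at: [22, 23, 28]
LF = min(22, 23, 28)
= 22


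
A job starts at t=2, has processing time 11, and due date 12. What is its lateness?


Completion = 2 + 11 = 13
Lateness = C - d = 13 - 12
= 1


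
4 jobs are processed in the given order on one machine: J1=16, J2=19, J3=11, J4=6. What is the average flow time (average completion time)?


Completion times:
  J1: completes at 16
  J2: completes at 35
  J3: completes at 46
  J4: completes at 52
Sum = 149
Average = 149/4
= 37.25


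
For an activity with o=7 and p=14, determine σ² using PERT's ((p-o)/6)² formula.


σ² = ((p - o) / 6)² = (p - o)² / 36
= (14 - 7)² / 36
= 7² / 36
= 49 / 36
= 1.3611


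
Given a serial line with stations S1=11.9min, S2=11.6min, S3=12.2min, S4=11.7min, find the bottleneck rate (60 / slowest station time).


Bottleneck = longest station time
Station times: [11.9, 11.6, 12.2, 11.7]
Max = 12.2 min
Rate = 60 / 12.2
= 4.92 units/hour (bottleneck: 12.2min)


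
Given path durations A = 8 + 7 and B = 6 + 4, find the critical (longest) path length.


Path A: 8 + 7 = 15
Path B: 6 + 4 = 10
Critical path = longest = max(15, 10)
= 15 (Path A)


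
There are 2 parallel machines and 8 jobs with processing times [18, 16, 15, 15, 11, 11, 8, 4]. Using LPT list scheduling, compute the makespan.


Jobs (LPT sorted): [18, 16, 15, 15, 11, 11, 8, 4]
Machines: 2
  J=18 → Machine 1 (load: 0+18=18)
  J=16 → Machine 2 (load: 0+16=16)
  J=15 → Machine 2 (load: 16+15=31)
  J=15 → Machine 1 (load: 18+15=33)
  J=11 → Machine 2 (load: 31+11=42)
  J=11 → Machine 1 (load: 33+11=44)
  J=8 → Machine 2 (load: 42+8=50)
  J=4 → Machine 1 (load: 44+4=48)
Machine loads: [48, 50]
Makespan = max = 50 time units


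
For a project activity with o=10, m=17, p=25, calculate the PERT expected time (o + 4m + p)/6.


te = (o + 4m + p) / 6
= (10 + 4×17 + 25) / 6
= (10 + 68 + 25) / 6
= 103 / 6
= 17.17


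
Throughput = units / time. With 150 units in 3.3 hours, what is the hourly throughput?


Throughput = units / time
= 150 / 3.3
= 45.5 units/hour


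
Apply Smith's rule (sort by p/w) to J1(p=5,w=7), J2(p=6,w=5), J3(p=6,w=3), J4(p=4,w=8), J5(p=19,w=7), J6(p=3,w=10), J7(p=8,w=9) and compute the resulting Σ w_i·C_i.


WSPT order (by p/w): J6 → J4 → J1 → J7 → J2 → J3 → J5
  J6: C=3, w·C=10×3=30
  J4: C=7, w·C=8×7=56
  J1: C=12, w·C=7×12=84
  J7: C=20, w·C=9×20=180
  J2: C=26, w·C=5×26=130
  J3: C=32, w·C=3×32=96
  J5: C=51, w·C=7×51=357
Σ w·C = 933
= 933


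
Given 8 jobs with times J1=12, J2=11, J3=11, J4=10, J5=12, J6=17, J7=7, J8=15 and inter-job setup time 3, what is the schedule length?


Makespan = Σ processing + (n-1) × setup
= (12 + 11 + 11 + 10 + 12 + 17 + 7 + 15) + (8-1)×3
= 95 + 21
= 116 time units


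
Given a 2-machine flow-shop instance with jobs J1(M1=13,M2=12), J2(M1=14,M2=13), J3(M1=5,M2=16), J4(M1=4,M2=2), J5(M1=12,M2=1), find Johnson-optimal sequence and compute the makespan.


Johnson's rule:
Group 1 (M1≤M2, sort by M1): ['J3']
Group 2 (M1>M2, sort desc M2): ['J2', 'J1', 'J4', 'J5']
Sequence: J3 → J2 → J1 → J4 → J5
Makespan calculation:
  J3: M1 done=5, M2 done=21
  J2: M1 done=19, M2 done=34
  J1: M1 done=32, M2 done=46
  J4: M1 done=36, M2 done=48
  J5: M1 done=48, M2 done=49
= Sequence: J3 → J2 → J1 → J4 → J5, Makespan: 49


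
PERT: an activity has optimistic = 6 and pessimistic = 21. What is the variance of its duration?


σ² = ((p - o) / 6)² = (p - o)² / 36
= (21 - 6)² / 36
= 15² / 36
= 225 / 36
= 6.2500


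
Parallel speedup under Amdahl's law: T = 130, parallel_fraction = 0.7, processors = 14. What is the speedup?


Amdahl's law: T_p = T × ((1-p) + p/N)
= 130 × ((1-0.7) + 0.7/14)
= 130 × (0.30 + 0.0500)
= 130 × 0.3500
= 45.50
Speedup = 130/45.50
= 2.86×


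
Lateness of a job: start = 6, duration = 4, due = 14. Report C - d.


Completion = 6 + 4 = 10
Lateness = C - d = 10 - 14
= -4


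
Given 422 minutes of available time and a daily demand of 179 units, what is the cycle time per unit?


Cycle time = available time / demand
= 422 / 179
= 2.36 min/unit


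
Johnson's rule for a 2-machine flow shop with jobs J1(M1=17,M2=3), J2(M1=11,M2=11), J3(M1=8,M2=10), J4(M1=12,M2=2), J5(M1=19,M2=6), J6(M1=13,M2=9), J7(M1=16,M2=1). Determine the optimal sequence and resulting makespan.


Johnson's rule:
Group 1 (M1≤M2, sort by M1): ['J3', 'J2']
Group 2 (M1>M2, sort desc M2): ['J6', 'J5', 'J1', 'J4', 'J7']
Sequence: J3 → J2 → J6 → J5 → J1 → J4 → J7
Makespan calculation:
  J3: M1 done=8, M2 done=18
  J2: M1 done=19, M2 done=30
  J6: M1 done=32, M2 done=41
  J5: M1 done=51, M2 done=57
  J1: M1 done=68, M2 done=71
  J4: M1 done=80, M2 done=82
  J7: M1 done=96, M2 done=97
= Sequence: J3 → J2 → J6 → J5 → J1 → J4 → J7, Makespan: 97


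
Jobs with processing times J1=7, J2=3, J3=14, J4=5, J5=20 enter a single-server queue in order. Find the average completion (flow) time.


Completion times:
  J1: completes at 7
  J2: completes at 10
  J3: completes at 24
  J4: completes at 29
  J5: completes at 49
Sum = 119
Average = 119/5
= 23.80


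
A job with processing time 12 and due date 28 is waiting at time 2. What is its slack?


Slack = due - current_time - processing
= 28 - 2 - 12
= 14


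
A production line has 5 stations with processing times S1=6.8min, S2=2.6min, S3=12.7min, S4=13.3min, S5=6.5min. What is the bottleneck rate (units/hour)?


Bottleneck = longest station time
Station times: [6.8, 2.6, 12.7, 13.3, 6.5]
Max = 13.3 min
Rate = 60 / 13.3
= 4.51 units/hour (bottleneck: 13.3min)


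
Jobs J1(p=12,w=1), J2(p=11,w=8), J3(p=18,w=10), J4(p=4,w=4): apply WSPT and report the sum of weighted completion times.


WSPT order (by p/w): J4 → J2 → J3 → J1
  J4: C=4, w·C=4×4=16
  J2: C=15, w·C=8×15=120
  J3: C=33, w·C=10×33=330
  J1: C=45, w·C=1×45=45
Σ w·C = 511
= 511


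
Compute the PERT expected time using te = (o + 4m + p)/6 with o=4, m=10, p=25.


te = (o + 4m + p) / 6
= (4 + 4×10 + 25) / 6
= (4 + 40 + 25) / 6
= 69 / 6
= 11.50


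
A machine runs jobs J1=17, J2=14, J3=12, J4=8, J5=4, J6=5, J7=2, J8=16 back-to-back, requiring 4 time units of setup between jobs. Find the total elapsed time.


Makespan = Σ processing + (n-1) × setup
= (17 + 14 + 12 + 8 + 4 + 5 + 2 + 16) + (8-1)×4
= 78 + 28
= 106 time units


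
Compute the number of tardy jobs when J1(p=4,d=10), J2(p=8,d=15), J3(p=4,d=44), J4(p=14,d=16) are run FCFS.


Completion vs due date:
  J1: C=4, d=10 → on time
  J2: C=12, d=15 → on time
  J3: C=16, d=44 → on time
  J4: C=30, d=16 → TARDY
Tardy jobs: J4
Count = 1


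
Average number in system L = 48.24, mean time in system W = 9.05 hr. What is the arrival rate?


Little's law: L = λW → λ = L / W
= 48.24 / 9.05
= 5.33 per hour


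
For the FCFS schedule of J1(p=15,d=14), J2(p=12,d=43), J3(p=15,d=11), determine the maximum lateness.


Lateness per job (L = C - d):
  J1: C=15, d=14, L=1
  J2: C=27, d=43, L=-16
  J3: C=42, d=11, L=31
Lmax = max(1, -16, 31)
= 31
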